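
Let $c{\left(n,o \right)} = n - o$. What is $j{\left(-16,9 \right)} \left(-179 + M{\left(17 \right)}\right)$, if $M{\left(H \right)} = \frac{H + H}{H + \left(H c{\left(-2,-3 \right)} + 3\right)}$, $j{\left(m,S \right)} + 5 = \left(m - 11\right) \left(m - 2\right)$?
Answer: $-85657$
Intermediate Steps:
$j{\left(m,S \right)} = -5 + \left(-11 + m\right) \left(-2 + m\right)$ ($j{\left(m,S \right)} = -5 + \left(m - 11\right) \left(m - 2\right) = -5 + \left(-11 + m\right) \left(-2 + m\right)$)
$M{\left(H \right)} = \frac{2 H}{3 + 2 H}$ ($M{\left(H \right)} = \frac{H + H}{H + \left(H \left(-2 - -3\right) + 3\right)} = \frac{2 H}{H + \left(H \left(-2 + 3\right) + 3\right)} = \frac{2 H}{H + \left(H 1 + 3\right)} = \frac{2 H}{H + \left(H + 3\right)} = \frac{2 H}{H + \left(3 + H\right)} = \frac{2 H}{3 + 2 H}$)
$j{\left(-16,9 \right)} \left(-179 + M{\left(17 \right)}\right) = \left(17 + \left(-16\right)^{2} - -208\right) \left(-179 + 2 \cdot 17 \frac{1}{3 + 2 \cdot 17}\right) = \left(17 + 256 + 208\right) \left(-179 + 2 \cdot 17 \frac{1}{3 + 34}\right) = 481 \left(-179 + 2 \cdot 17 \cdot \frac{1}{37}\right) = 481 \left(-179 + \frac{34}{37}\right) = 481 \left(- \frac{6589}{37}\right) = -85657$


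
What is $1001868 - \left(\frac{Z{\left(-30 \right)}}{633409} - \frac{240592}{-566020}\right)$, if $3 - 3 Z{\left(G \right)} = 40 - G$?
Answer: $\frac{38484828128405917}{38413088805} \approx 1.0019 \cdot 10^{6}$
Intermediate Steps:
$Z{\left(G \right)} = - \frac{37}{3} + \frac{G}{3}$ ($Z{\left(G \right)} = 1 - \frac{40 - G}{3} = 1 + \left(- \frac{40}{3} + \frac{G}{3}\right) = - \frac{37}{3} + \frac{G}{3}$)
$1001868 - \left(\frac{Z{\left(-30 \right)}}{633409} - \frac{240592}{-566020}\right) = 1001868 - \left(\frac{- \frac{37}{3} + \frac{1}{3} \left(-30\right)}{633409} - \frac{240592}{-566020}\right) = 1001868 - \left(\left(- \frac{37}{3} - 10\right) \frac{1}{633409} - - \frac{60148}{141505}\right) = 1001868 - \left(\left(- \frac{67}{3}\right) \frac{1}{633409} + \frac{60148}{141505}\right) = 1001868 - \left(- \frac{67}{1900227} + \frac{60148}{141505}\right) = 1001868 - \frac{16326481823}{38413088805} = \frac{38484828128405917}{38413088805}$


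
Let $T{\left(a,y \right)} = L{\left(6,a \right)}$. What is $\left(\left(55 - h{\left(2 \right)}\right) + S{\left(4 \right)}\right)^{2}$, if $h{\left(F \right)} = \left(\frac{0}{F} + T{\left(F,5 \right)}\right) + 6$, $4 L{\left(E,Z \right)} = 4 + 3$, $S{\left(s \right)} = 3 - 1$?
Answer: $\frac{38809}{16} \approx 2425.6$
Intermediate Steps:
$S{\left(s \right)} = 2$ ($S{\left(s \right)} = 3 - 1 = 2$)
$L{\left(E,Z \right)} = \frac{7}{4}$ ($L{\left(E,Z \right)} = \frac{4 + 3}{4} = \frac{1}{4} \cdot 7 = \frac{7}{4}$)
$T{\left(a,y \right)} = \frac{7}{4}$
$h{\left(F \right)} = \frac{31}{4}$ ($h{\left(F \right)} = \left(\frac{0}{F} + \frac{7}{4}\right) + 6 = \left(0 + \frac{7}{4}\right) + 6 = \frac{7}{4} + 6 = \frac{31}{4}$)
$\left(\left(55 - h{\left(2 \right)}\right) + S{\left(4 \right)}\right)^{2} = \left(\left(55 - \frac{31}{4}\right) + 2\right)^{2} = \left(\frac{189}{4} + 2\right)^{2} = \left(\frac{197}{4}\right)^{2} = \frac{38809}{16}$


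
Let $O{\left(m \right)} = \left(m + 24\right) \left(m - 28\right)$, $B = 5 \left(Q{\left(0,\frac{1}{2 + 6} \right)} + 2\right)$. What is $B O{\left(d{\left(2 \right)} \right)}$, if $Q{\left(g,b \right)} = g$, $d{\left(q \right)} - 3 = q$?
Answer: $-6670$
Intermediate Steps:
$d{\left(q \right)} = 3 + q$
$B = 10$ ($B = 5 \left(0 + 2\right) = 5 \cdot 2 = 10$)
$O{\left(m \right)} = \left(-28 + m\right) \left(24 + m\right)$ ($O{\left(m \right)} = \left(24 + m\right) \left(-28 + m\right) = \left(-28 + m\right) \left(24 + m\right)$)
$B O{\left(d{\left(2 \right)} \right)} = 10 \left(-672 + \left(3 + 2\right)^{2} - 4 \left(3 + 2\right)\right) = 10 \left(-672 + 5^{2} - 20\right) = 10 \left(-672 + 25 - 20\right) = 10 \left(-667\right) = -6670$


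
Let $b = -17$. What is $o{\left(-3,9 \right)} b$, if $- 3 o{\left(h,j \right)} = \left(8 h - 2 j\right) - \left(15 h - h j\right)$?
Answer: $-136$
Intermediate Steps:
$o{\left(h,j \right)} = \frac{2 j}{3} + \frac{7 h}{3} - \frac{h j}{3}$ ($o{\left(h,j \right)} = - \frac{\left(8 h - 2 j\right) - \left(15 h - h j\right)}{3} = - \frac{\left(- 2 j + 8 h\right) + \left(- 15 h + h j\right)}{3} = - \frac{- 7 h - 2 j + h j}{3} = \frac{2 j}{3} + \frac{7 h}{3} - \frac{h j}{3}$)
$o{\left(-3,9 \right)} b = \left(\frac{2}{3} \cdot 9 + \frac{7}{3} \left(-3\right) - \left(-1\right) 9\right) \left(-17\right) = \left(6 - 7 + 9\right) \left(-17\right) = 8 \left(-17\right) = -136$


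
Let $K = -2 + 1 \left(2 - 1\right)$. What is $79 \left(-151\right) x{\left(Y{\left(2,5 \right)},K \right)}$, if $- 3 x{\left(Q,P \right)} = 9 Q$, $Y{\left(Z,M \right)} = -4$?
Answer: $-143148$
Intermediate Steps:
$K = -1$ ($K = -2 + 1 \cdot 1 = -2 + 1 = -1$)
$x{\left(Q,P \right)} = - 3 Q$ ($x{\left(Q,P \right)} = - \frac{9 Q}{3} = - 3 Q$)
$79 \left(-151\right) x{\left(Y{\left(2,5 \right)},K \right)} = 79 \left(-151\right) \left(\left(-3\right) \left(-4\right)\right) = \left(-11929\right) 12 = -143148$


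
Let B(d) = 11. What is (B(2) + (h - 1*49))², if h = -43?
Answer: 6561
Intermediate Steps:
(B(2) + (h - 1*49))² = (11 + (-43 - 1*49))² = (11 + (-43 - 49))² = (11 - 92)² = (-81)² = 6561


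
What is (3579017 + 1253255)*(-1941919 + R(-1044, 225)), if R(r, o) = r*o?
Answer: -10518981502768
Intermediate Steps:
R(r, o) = o*r
(3579017 + 1253255)*(-1941919 + R(-1044, 225)) = (3579017 + 1253255)*(-1941919 + 225*(-1044)) = 4832272*(-1941919 - 234900) = 4832272*(-2176819) = -10518981502768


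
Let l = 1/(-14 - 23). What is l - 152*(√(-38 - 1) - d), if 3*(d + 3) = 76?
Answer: 376805/111 - 152*I*√39 ≈ 3394.6 - 949.24*I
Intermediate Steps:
d = 67/3 (d = -3 + (⅓)*76 = -3 + 76/3 = 67/3 ≈ 22.333)
l = -1/37 (l = 1/(-37) = -1/37 ≈ -0.027027)
l - 152*(√(-38 - 1) - d) = -1/37 - 152*(√(-38 - 1) - 1*67/3) = -1/37 - 152*(√(-39) - 67/3) = -1/37 - 152*(I*√39 - 67/3) = -1/37 - 152*(-67/3 + I*√39) = -1/37 + (10184/3 - 152*I*√39) = 376805/111 - 152*I*√39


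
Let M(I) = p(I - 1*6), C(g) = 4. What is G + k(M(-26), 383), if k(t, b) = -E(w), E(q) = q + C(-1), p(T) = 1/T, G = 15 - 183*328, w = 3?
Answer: -60016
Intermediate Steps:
G = -60009 (G = 15 - 60024 = -60009)
E(q) = 4 + q (E(q) = q + 4 = 4 + q)
M(I) = 1/(-6 + I) (M(I) = 1/(I - 1*6) = 1/(I - 6) = 1/(-6 + I))
k(t, b) = -7 (k(t, b) = -(4 + 3) = -1*7 = -7)
G + k(M(-26), 383) = -60009 - 7 = -60016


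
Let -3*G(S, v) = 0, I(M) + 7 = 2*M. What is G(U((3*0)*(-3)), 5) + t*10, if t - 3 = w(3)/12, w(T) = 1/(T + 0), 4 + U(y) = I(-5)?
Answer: 545/18 ≈ 30.278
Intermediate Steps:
I(M) = -7 + 2*M
U(y) = -21 (U(y) = -4 + (-7 + 2*(-5)) = -4 + (-7 - 10) = -4 - 17 = -21)
w(T) = 1/T
G(S, v) = 0 (G(S, v) = -⅓*0 = 0)
t = 109/36 (t = 3 + 1/(3*12) = 3 + (⅓)*(1/12) = 3 + 1/36 = 109/36 ≈ 3.0278)
G(U((3*0)*(-3)), 5) + t*10 = 0 + (109/36)*10 = 0 + 545/18 = 545/18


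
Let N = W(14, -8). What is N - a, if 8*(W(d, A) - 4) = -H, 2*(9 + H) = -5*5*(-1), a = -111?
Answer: 1833/16 ≈ 114.56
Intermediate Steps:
H = 7/2 (H = -9 + (-5*5*(-1))/2 = -9 + (-25*(-1))/2 = -9 + (1/2)*25 = -9 + 25/2 = 7/2 ≈ 3.5000)
W(d, A) = 57/16 (W(d, A) = 4 + (-1*7/2)/8 = 4 + (1/8)*(-7/2) = 4 - 7/16 = 57/16)
N = 57/16 ≈ 3.5625
N - a = 57/16 - 1*(-111) = 57/16 + 111 = 1833/16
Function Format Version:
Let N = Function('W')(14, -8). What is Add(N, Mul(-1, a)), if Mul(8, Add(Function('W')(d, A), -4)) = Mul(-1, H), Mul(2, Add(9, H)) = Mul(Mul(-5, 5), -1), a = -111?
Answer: Rational(1833, 16) ≈ 114.56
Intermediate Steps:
H = Rational(7, 2) (H = Add(-9, Mul(Rational(1, 2), Mul(Mul(-5, 5), -1))) = Add(-9, Mul(Rational(1, 2), Mul(-25, -1))) = Add(-9, Mul(Rational(1, 2), 25)) = Add(-9, Rational(25, 2)) = Rational(7, 2) ≈ 3.5000)
Function('W')(d, A) = Rational(57, 16) (Function('W')(d, A) = Add(4, Mul(Rational(1, 8), Mul(-1, Rational(7, 2)))) = Add(4, Mul(Rational(1, 8), Rational(-7, 2))) = Add(4, Rational(-7, 16)) = Rational(57, 16))
N = Rational(57, 16) ≈ 3.5625
Add(N, Mul(-1, a)) = Add(Rational(57, 16), Mul(-1, -111)) = Add(Rational(57, 16), 111) = Rational(1833, 16)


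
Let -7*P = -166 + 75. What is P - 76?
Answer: -63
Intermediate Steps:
P = 13 (P = -(-166 + 75)/7 = -⅐*(-91) = 13)
P - 76 = 13 - 76 = -63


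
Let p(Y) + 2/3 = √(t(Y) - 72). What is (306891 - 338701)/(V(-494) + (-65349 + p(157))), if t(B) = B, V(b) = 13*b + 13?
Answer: 20543788680/46343755411 + 286290*√85/46343755411 ≈ 0.44335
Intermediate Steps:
V(b) = 13 + 13*b
p(Y) = -⅔ + √(-72 + Y) (p(Y) = -⅔ + √(Y - 72) = -⅔ + √(-72 + Y))
(306891 - 338701)/(V(-494) + (-65349 + p(157))) = (306891 - 338701)/((13 + 13*(-494)) + (-65349 + (-⅔ + √(-72 + 157)))) = -31810/((13 - 6422) + (-65349 + (-⅔ + √85))) = -31810/(-6409 + (-196049/3 + √85)) = -31810/(-215276/3 + √85)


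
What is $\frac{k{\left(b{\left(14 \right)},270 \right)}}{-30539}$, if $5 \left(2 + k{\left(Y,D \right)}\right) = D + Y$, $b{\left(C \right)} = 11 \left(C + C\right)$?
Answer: $- \frac{568}{152695} \approx -0.0037198$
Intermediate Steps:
$b{\left(C \right)} = 22 C$ ($b{\left(C \right)} = 11 \cdot 2 C = 22 C$)
$k{\left(Y,D \right)} = -2 + \frac{D}{5} + \frac{Y}{5}$ ($k{\left(Y,D \right)} = -2 + \frac{D + Y}{5} = -2 + \left(\frac{D}{5} + \frac{Y}{5}\right) = -2 + \frac{D}{5} + \frac{Y}{5}$)
$\frac{k{\left(b{\left(14 \right)},270 \right)}}{-30539} = \frac{-2 + \frac{1}{5} \cdot 270 + \frac{22 \cdot 14}{5}}{-30539} = \left(-2 + 54 + \frac{1}{5} \cdot 308\right) \left(- \frac{1}{30539}\right) = \left(-2 + 54 + \frac{308}{5}\right) \left(- \frac{1}{30539}\right) = \frac{568}{5} \left(- \frac{1}{30539}\right) = - \frac{568}{152695}$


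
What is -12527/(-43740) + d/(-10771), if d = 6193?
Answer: -135953503/471123540 ≈ -0.28857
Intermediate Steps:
-12527/(-43740) + d/(-10771) = -12527/(-43740) + 6193/(-10771) = -12527*(-1/43740) + 6193*(-1/10771) = 12527/43740 - 6193/10771 = -135953503/471123540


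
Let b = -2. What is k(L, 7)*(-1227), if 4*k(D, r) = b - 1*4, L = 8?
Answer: 3681/2 ≈ 1840.5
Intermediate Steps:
k(D, r) = -3/2 (k(D, r) = (-2 - 1*4)/4 = (-2 - 4)/4 = (¼)*(-6) = -3/2)
k(L, 7)*(-1227) = -3/2*(-1227) = 3681/2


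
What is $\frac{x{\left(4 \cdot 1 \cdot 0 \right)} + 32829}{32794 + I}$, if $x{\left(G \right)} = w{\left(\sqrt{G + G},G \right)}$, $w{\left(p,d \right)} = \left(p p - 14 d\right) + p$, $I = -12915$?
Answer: $\frac{32829}{19879} \approx 1.6514$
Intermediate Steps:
$w{\left(p,d \right)} = p + p^{2} - 14 d$ ($w{\left(p,d \right)} = \left(p^{2} - 14 d\right) + p = p + p^{2} - 14 d$)
$x{\left(G \right)} = - 12 G + \sqrt{2} \sqrt{G}$ ($x{\left(G \right)} = \sqrt{G + G} + \left(\sqrt{G + G}\right)^{2} - 14 G = \sqrt{2 G} + \left(\sqrt{2 G}\right)^{2} - 14 G = \sqrt{2} \sqrt{G} + \left(\sqrt{2} \sqrt{G}\right)^{2} - 14 G = \sqrt{2} \sqrt{G} + 2 G - 14 G = - 12 G + \sqrt{2} \sqrt{G}$)
$\frac{x{\left(4 \cdot 1 \cdot 0 \right)} + 32829}{32794 + I} = \frac{\left(- 12 \cdot 4 \cdot 1 \cdot 0 + \sqrt{2} \sqrt{4 \cdot 1 \cdot 0}\right) + 32829}{32794 - 12915} = \frac{\left(- 12 \cdot 4 \cdot 0 + \sqrt{2} \sqrt{4 \cdot 0}\right) + 32829}{19879} = \left(\left(\left(-12\right) 0 + \sqrt{2} \sqrt{0}\right) + 32829\right) \frac{1}{19879} = \left(\left(0 + \sqrt{2} \cdot 0\right) + 32829\right) \frac{1}{19879} = \left(\left(0 + 0\right) + 32829\right) \frac{1}{19879} = \left(0 + 32829\right) \frac{1}{19879} = 32829 \cdot \frac{1}{19879} = \frac{32829}{19879}$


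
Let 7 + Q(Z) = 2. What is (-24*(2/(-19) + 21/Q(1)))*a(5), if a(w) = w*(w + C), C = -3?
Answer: 19632/19 ≈ 1033.3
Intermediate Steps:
Q(Z) = -5 (Q(Z) = -7 + 2 = -5)
a(w) = w*(-3 + w) (a(w) = w*(w - 3) = w*(-3 + w))
(-24*(2/(-19) + 21/Q(1)))*a(5) = (-24*(2/(-19) + 21/(-5)))*(5*(-3 + 5)) = (-24*(2*(-1/19) + 21*(-⅕)))*(5*2) = -24*(-2/19 - 21/5)*10 = -24*(-409/95)*10 = (9816/95)*10 = 19632/19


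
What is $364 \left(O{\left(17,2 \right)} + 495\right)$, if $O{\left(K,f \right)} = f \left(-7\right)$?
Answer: $175084$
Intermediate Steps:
$O{\left(K,f \right)} = - 7 f$
$364 \left(O{\left(17,2 \right)} + 495\right) = 364 \left(\left(-7\right) 2 + 495\right) = 364 \left(-14 + 495\right) = 364 \cdot 481 = 175084$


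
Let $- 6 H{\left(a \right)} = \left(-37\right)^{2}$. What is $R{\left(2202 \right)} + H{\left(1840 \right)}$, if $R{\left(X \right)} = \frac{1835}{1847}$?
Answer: $- \frac{2517533}{11082} \approx -227.17$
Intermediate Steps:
$R{\left(X \right)} = \frac{1835}{1847}$ ($R{\left(X \right)} = 1835 \cdot \frac{1}{1847} = \frac{1835}{1847}$)
$H{\left(a \right)} = - \frac{1369}{6}$ ($H{\left(a \right)} = - \frac{\left(-37\right)^{2}}{6} = \left(- \frac{1}{6}\right) 1369 = - \frac{1369}{6}$)
$R{\left(2202 \right)} + H{\left(1840 \right)} = \frac{1835}{1847} - \frac{1369}{6} = - \frac{2517533}{11082}$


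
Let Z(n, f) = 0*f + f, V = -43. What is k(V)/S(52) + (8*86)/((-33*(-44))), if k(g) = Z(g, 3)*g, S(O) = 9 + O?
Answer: -36335/22143 ≈ -1.6409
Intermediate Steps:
Z(n, f) = f (Z(n, f) = 0 + f = f)
k(g) = 3*g
k(V)/S(52) + (8*86)/((-33*(-44))) = (3*(-43))/(9 + 52) + (8*86)/((-33*(-44))) = -129/61 + 688/1452 = -129*1/61 + 688*(1/1452) = -129/61 + 172/363 = -36335/22143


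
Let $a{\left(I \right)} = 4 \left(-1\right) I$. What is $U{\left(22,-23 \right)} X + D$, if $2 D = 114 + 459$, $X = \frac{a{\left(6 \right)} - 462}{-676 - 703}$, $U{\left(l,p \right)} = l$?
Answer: $\frac{811551}{2758} \approx 294.25$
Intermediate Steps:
$a{\left(I \right)} = - 4 I$
$X = \frac{486}{1379}$ ($X = \frac{\left(-4\right) 6 - 462}{-676 - 703} = \frac{-24 - 462}{-1379} = \left(-486\right) \left(- \frac{1}{1379}\right) = \frac{486}{1379} \approx 0.35243$)
$D = \frac{573}{2}$ ($D = \frac{114 + 459}{2} = \frac{1}{2} \cdot 573 = \frac{573}{2} \approx 286.5$)
$U{\left(22,-23 \right)} X + D = 22 \cdot \frac{486}{1379} + \frac{573}{2} = \frac{10692}{1379} + \frac{573}{2} = \frac{811551}{2758}$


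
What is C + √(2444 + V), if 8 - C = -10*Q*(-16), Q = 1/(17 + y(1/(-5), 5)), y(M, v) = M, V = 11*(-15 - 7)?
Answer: -32/21 + √2202 ≈ 45.402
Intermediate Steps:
V = -242 (V = 11*(-22) = -242)
Q = 5/84 (Q = 1/(17 + 1/(-5)) = 1/(17 + 1*(-⅕)) = 1/(17 - ⅕) = 1/(84/5) = 5/84 ≈ 0.059524)
C = -32/21 (C = 8 - (-10*5/84)*(-16) = 8 - (-25)*(-16)/42 = 8 - 1*200/21 = 8 - 200/21 = -32/21 ≈ -1.5238)
C + √(2444 + V) = -32/21 + √(2444 - 242) = -32/21 + √2202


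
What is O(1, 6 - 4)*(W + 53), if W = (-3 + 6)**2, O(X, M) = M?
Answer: 124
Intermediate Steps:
W = 9 (W = 3**2 = 9)
O(1, 6 - 4)*(W + 53) = (6 - 4)*(9 + 53) = 2*62 = 124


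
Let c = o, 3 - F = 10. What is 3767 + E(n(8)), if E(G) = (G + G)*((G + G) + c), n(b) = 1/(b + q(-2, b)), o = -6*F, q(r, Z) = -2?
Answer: 34030/9 ≈ 3781.1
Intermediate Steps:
F = -7 (F = 3 - 1*10 = 3 - 10 = -7)
o = 42 (o = -6*(-7) = 42)
c = 42
n(b) = 1/(-2 + b) (n(b) = 1/(b - 2) = 1/(-2 + b))
E(G) = 2*G*(42 + 2*G) (E(G) = (G + G)*((G + G) + 42) = (2*G)*(2*G + 42) = (2*G)*(42 + 2*G) = 2*G*(42 + 2*G))
3767 + E(n(8)) = 3767 + 4*(21 + 1/(-2 + 8))/(-2 + 8) = 3767 + 4*(21 + 1/6)/6 = 3767 + 4*(⅙)*(21 + ⅙) = 3767 + 4*(⅙)*(127/6) = 3767 + 127/9 = 34030/9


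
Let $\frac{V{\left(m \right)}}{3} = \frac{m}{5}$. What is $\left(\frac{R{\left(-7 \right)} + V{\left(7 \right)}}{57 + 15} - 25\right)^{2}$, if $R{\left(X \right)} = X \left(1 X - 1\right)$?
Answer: $\frac{75672601}{129600} \approx 583.89$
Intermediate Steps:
$V{\left(m \right)} = \frac{3 m}{5}$ ($V{\left(m \right)} = 3 \frac{m}{5} = \frac{3 m}{5}$)
$R{\left(X \right)} = X \left(-1 + X\right)$ ($R{\left(X \right)} = X \left(X - 1\right) = X \left(-1 + X\right)$)
$\left(\frac{R{\left(-7 \right)} + V{\left(7 \right)}}{57 + 15} - 25\right)^{2} = \left(\frac{- 7 \left(-1 - 7\right) + \frac{3}{5} \cdot 7}{57 + 15} - 25\right)^{2} = \left(\frac{\left(-7\right) \left(-8\right) + \frac{21}{5}}{72} - 25\right)^{2} = \left(\left(56 + \frac{21}{5}\right) \frac{1}{72} - 25\right)^{2} = \left(\frac{301}{5} \cdot \frac{1}{72} - 25\right)^{2} = \left(\frac{301}{360} - 25\right)^{2} = \left(- \frac{8699}{360}\right)^{2} = \frac{75672601}{129600}$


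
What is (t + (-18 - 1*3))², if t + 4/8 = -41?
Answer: 15625/4 ≈ 3906.3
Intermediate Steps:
t = -83/2 (t = -½ - 41 = -83/2 ≈ -41.500)
(t + (-18 - 1*3))² = (-83/2 + (-18 - 1*3))² = (-83/2 + (-18 - 3))² = (-83/2 - 21)² = (-125/2)² = 15625/4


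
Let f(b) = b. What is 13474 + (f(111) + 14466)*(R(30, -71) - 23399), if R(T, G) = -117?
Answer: -342779258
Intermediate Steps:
13474 + (f(111) + 14466)*(R(30, -71) - 23399) = 13474 + (111 + 14466)*(-117 - 23399) = 13474 + 14577*(-23516) = 13474 - 342792732 = -342779258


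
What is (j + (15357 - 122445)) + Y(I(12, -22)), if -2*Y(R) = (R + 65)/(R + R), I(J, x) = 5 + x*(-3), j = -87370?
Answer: -13806552/71 ≈ -1.9446e+5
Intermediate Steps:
I(J, x) = 5 - 3*x
Y(R) = -(65 + R)/(4*R) (Y(R) = -(R + 65)/(2*(R + R)) = -(65 + R)/(2*(2*R)) = -(65 + R)*1/(2*R)/2 = -(65 + R)/(4*R))
(j + (15357 - 122445)) + Y(I(12, -22)) = (-87370 + (15357 - 122445)) + (-65 - (5 - 3*(-22)))/(4*(5 - 3*(-22))) = (-87370 - 107088) + (-65 - (5 + 66))/(4*(5 + 66)) = -194458 + (1/4)*(-65 - 1*71)/71 = -194458 + (1/4)*(1/71)*(-65 - 71) = -194458 + (1/4)*(1/71)*(-136) = -194458 - 34/71 = -13806552/71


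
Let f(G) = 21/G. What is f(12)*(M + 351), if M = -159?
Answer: 336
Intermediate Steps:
f(12)*(M + 351) = (21/12)*(-159 + 351) = (21*(1/12))*192 = (7/4)*192 = 336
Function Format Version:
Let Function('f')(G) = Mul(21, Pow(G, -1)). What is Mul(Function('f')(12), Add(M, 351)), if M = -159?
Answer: 336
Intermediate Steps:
Mul(Function('f')(12), Add(M, 351)) = Mul(Mul(21, Pow(12, -1)), Add(-159, 351)) = Mul(Mul(21, Rational(1, 12)), 192) = Mul(Rational(7, 4), 192) = 336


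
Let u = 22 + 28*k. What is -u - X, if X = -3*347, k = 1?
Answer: 991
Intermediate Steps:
X = -1041
u = 50 (u = 22 + 28*1 = 22 + 28 = 50)
-u - X = -1*50 - 1*(-1041) = -50 + 1041 = 991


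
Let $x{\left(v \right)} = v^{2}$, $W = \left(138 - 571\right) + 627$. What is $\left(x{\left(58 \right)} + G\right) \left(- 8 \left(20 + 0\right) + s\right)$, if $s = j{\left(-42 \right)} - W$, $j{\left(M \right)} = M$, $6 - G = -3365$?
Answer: $-2667060$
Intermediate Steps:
$G = 3371$ ($G = 6 - -3365 = 6 + 3365 = 3371$)
$W = 194$ ($W = -433 + 627 = 194$)
$s = -236$ ($s = -42 - 194 = -236$)
$\left(x{\left(58 \right)} + G\right) \left(- 8 \left(20 + 0\right) + s\right) = \left(58^{2} + 3371\right) \left(- 8 \left(20 + 0\right) - 236\right) = \left(3364 + 3371\right) \left(\left(-8\right) 20 - 236\right) = 6735 \left(-160 - 236\right) = 6735 \left(-396\right) = -2667060$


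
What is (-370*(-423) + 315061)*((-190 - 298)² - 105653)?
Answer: 62478913361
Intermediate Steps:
(-370*(-423) + 315061)*((-190 - 298)² - 105653) = (156510 + 315061)*((-488)² - 105653) = 471571*(238144 - 105653) = 471571*132491 = 62478913361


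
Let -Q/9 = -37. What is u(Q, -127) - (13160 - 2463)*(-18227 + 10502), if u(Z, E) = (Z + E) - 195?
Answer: 82634336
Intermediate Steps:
Q = 333 (Q = -9*(-37) = 333)
u(Z, E) = -195 + E + Z (u(Z, E) = (E + Z) - 195 = -195 + E + Z)
u(Q, -127) - (13160 - 2463)*(-18227 + 10502) = (-195 - 127 + 333) - (13160 - 2463)*(-18227 + 10502) = 11 - 10697*(-7725) = 11 - 1*(-82634325) = 11 + 82634325 = 82634336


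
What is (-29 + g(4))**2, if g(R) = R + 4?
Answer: 441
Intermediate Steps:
g(R) = 4 + R
(-29 + g(4))**2 = (-29 + (4 + 4))**2 = (-29 + 8)**2 = (-21)**2 = 441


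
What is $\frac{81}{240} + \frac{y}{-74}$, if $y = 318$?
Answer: $- \frac{11721}{2960} \approx -3.9598$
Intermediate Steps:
$\frac{81}{240} + \frac{y}{-74} = \frac{81}{240} + \frac{318}{-74} = 81 \cdot \frac{1}{240} + 318 \left(- \frac{1}{74}\right) = \frac{27}{80} - \frac{159}{37} = - \frac{11721}{2960}$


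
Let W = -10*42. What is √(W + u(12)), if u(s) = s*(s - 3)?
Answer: 2*I*√78 ≈ 17.664*I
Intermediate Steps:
W = -420
u(s) = s*(-3 + s)
√(W + u(12)) = √(-420 + 12*(-3 + 12)) = √(-420 + 12*9) = √(-420 + 108) = √(-312) = 2*I*√78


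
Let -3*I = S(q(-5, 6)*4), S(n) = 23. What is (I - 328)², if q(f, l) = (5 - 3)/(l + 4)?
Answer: 1014049/9 ≈ 1.1267e+5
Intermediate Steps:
q(f, l) = 2/(4 + l)
I = -23/3 (I = -⅓*23 = -23/3 ≈ -7.6667)
(I - 328)² = (-23/3 - 328)² = (-1007/3)² = 1014049/9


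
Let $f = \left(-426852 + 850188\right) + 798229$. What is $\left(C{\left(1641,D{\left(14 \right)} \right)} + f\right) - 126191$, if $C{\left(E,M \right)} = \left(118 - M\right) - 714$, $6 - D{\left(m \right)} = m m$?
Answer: $1094968$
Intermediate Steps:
$D{\left(m \right)} = 6 - m^{2}$ ($D{\left(m \right)} = 6 - m m = 6 - m^{2}$)
$f = 1221565$ ($f = 423336 + 798229 = 1221565$)
$C{\left(E,M \right)} = -596 - M$
$\left(C{\left(1641,D{\left(14 \right)} \right)} + f\right) - 126191 = \left(\left(-596 - \left(6 - 14^{2}\right)\right) + 1221565\right) - 126191 = \left(\left(-596 - \left(6 - 196\right)\right) + 1221565\right) - 126191 = \left(\left(-596 - -190\right) + 1221565\right) - 126191 = \left(\left(-596 + 190\right) + 1221565\right) - 126191 = \left(-406 + 1221565\right) - 126191 = 1221159 - 126191 = 1094968$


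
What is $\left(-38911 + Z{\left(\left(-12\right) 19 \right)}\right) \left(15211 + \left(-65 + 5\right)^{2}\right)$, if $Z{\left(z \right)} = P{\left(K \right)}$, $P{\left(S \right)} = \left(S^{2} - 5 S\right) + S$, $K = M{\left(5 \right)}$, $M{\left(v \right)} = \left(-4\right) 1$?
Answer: $-731352869$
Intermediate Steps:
$M{\left(v \right)} = -4$
$K = -4$
$P{\left(S \right)} = S^{2} - 4 S$
$Z{\left(z \right)} = 32$ ($Z{\left(z \right)} = - 4 \left(-4 - 4\right) = \left(-4\right) \left(-8\right) = 32$)
$\left(-38911 + Z{\left(\left(-12\right) 19 \right)}\right) \left(15211 + \left(-65 + 5\right)^{2}\right) = \left(-38911 + 32\right) \left(15211 + \left(-65 + 5\right)^{2}\right) = - 38879 \left(15211 + \left(-60\right)^{2}\right) = - 38879 \left(15211 + 3600\right) = \left(-38879\right) 18811 = -731352869$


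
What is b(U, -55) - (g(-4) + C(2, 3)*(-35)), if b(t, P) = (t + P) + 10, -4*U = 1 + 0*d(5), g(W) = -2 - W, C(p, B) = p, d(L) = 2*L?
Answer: 91/4 ≈ 22.750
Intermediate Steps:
U = -¼ (U = -(1 + 0*(2*5))/4 = -(1 + 0*10)/4 = -(1 + 0)/4 = -¼*1 = -¼ ≈ -0.25000)
b(t, P) = 10 + P + t (b(t, P) = (P + t) + 10 = 10 + P + t)
b(U, -55) - (g(-4) + C(2, 3)*(-35)) = (10 - 55 - ¼) - ((-2 - 1*(-4)) + 2*(-35)) = -181/4 - ((-2 + 4) - 70) = -181/4 - (2 - 70) = -181/4 - 1*(-68) = -181/4 + 68 = 91/4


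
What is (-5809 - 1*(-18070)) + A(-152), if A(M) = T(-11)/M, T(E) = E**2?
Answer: 1863551/152 ≈ 12260.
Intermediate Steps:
A(M) = 121/M (A(M) = (-11)**2/M = 121/M)
(-5809 - 1*(-18070)) + A(-152) = (-5809 - 1*(-18070)) + 121/(-152) = (-5809 + 18070) + 121*(-1/152) = 12261 - 121/152 = 1863551/152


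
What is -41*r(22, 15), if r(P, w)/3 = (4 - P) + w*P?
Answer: -38376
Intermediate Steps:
r(P, w) = 12 - 3*P + 3*P*w (r(P, w) = 3*((4 - P) + w*P) = 3*((4 - P) + P*w) = 3*(4 - P + P*w) = 12 - 3*P + 3*P*w)
-41*r(22, 15) = -41*(12 - 3*22 + 3*22*15) = -41*(12 - 66 + 990) = -41*936 = -38376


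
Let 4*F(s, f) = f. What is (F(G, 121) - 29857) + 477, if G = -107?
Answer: -117399/4 ≈ -29350.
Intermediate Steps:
F(s, f) = f/4
(F(G, 121) - 29857) + 477 = ((1/4)*121 - 29857) + 477 = (121/4 - 29857) + 477 = -119307/4 + 477 = -117399/4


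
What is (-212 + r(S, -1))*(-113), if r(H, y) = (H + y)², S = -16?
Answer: -8701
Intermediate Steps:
(-212 + r(S, -1))*(-113) = (-212 + (-16 - 1)²)*(-113) = (-212 + (-17)²)*(-113) = (-212 + 289)*(-113) = 77*(-113) = -8701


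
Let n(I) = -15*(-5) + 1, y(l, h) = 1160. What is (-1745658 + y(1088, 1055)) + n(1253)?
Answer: -1744422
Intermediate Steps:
n(I) = 76 (n(I) = 75 + 1 = 76)
(-1745658 + y(1088, 1055)) + n(1253) = (-1745658 + 1160) + 76 = -1744498 + 76 = -1744422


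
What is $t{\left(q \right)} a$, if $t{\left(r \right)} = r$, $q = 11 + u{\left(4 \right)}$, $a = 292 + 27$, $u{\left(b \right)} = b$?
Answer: $4785$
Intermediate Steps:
$a = 319$
$q = 15$ ($q = 11 + 4 = 15$)
$t{\left(q \right)} a = 15 \cdot 319 = 4785$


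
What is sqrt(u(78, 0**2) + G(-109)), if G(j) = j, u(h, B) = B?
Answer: I*sqrt(109) ≈ 10.44*I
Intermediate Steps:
sqrt(u(78, 0**2) + G(-109)) = sqrt(0**2 - 109) = sqrt(0 - 109) = sqrt(-109) = I*sqrt(109)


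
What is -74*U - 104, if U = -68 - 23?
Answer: 6630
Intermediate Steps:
U = -91
-74*U - 104 = -74*(-91) - 104 = 6734 - 104 = 6630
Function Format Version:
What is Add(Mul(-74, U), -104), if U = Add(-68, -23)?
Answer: 6630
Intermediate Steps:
U = -91
Add(Mul(-74, U), -104) = Add(Mul(-74, -91), -104) = Add(6734, -104) = 6630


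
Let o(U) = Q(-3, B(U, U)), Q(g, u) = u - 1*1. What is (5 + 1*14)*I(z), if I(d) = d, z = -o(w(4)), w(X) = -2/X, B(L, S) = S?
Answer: 57/2 ≈ 28.500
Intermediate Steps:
Q(g, u) = -1 + u (Q(g, u) = u - 1 = -1 + u)
o(U) = -1 + U
z = 3/2 (z = -(-1 - 2/4) = -(-1 - 2*¼) = -(-1 - ½) = -1*(-3/2) = 3/2 ≈ 1.5000)
(5 + 1*14)*I(z) = (5 + 1*14)*(3/2) = (5 + 14)*(3/2) = 19*(3/2) = 57/2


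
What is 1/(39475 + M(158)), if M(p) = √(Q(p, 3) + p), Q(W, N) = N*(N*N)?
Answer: 7895/311655088 - √185/1558275440 ≈ 2.5324e-5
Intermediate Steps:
Q(W, N) = N³ (Q(W, N) = N*N² = N³)
M(p) = √(27 + p) (M(p) = √(3³ + p) = √(27 + p))
1/(39475 + M(158)) = 1/(39475 + √(27 + 158)) = 1/(39475 + √185)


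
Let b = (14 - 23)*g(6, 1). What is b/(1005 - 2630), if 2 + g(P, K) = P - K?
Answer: 27/1625 ≈ 0.016615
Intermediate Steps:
g(P, K) = -2 + P - K (g(P, K) = -2 + (P - K) = -2 + P - K)
b = -27 (b = (14 - 23)*(-2 + 6 - 1*1) = -9*(-2 + 6 - 1) = -9*3 = -27)
b/(1005 - 2630) = -27/(1005 - 2630) = -27/(-1625) = -27*(-1/1625) = 27/1625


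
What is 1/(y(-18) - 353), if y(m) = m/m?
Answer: -1/352 ≈ -0.0028409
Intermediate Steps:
y(m) = 1
1/(y(-18) - 353) = 1/(1 - 353) = 1/(-352) = -1/352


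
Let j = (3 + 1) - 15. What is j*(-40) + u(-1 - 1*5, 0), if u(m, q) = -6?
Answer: 434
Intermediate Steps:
j = -11 (j = 4 - 15 = -11)
j*(-40) + u(-1 - 1*5, 0) = -11*(-40) - 6 = 440 - 6 = 434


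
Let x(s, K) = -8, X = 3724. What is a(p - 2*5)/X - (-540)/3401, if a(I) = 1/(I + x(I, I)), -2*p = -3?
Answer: 1746181/10998834 ≈ 0.15876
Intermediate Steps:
p = 3/2 (p = -1/2*(-3) = 3/2 ≈ 1.5000)
a(I) = 1/(-8 + I) (a(I) = 1/(I - 8) = 1/(-8 + I))
a(p - 2*5)/X - (-540)/3401 = 1/((-8 + (3/2 - 2*5))*3724) - (-540)/3401 = (1/3724)/(-8 + (3/2 - 10)) - (-540)/3401 = (1/3724)/(-8 - 17/2) - 1*(-540/3401) = (1/3724)/(-33/2) + 540/3401 = -2/33*1/3724 + 540/3401 = -1/61446 + 540/3401 = 1746181/10998834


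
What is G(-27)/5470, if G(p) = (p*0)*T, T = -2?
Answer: 0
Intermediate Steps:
G(p) = 0 (G(p) = (p*0)*(-2) = 0*(-2) = 0)
G(-27)/5470 = 0/5470 = 0*(1/5470) = 0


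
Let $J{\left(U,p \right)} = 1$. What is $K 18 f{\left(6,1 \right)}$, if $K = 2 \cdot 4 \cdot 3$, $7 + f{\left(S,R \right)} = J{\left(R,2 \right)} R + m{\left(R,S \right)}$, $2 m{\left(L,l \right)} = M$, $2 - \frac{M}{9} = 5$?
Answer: $-8424$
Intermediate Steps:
$M = -27$ ($M = 18 - 45 = -27$)
$m{\left(L,l \right)} = - \frac{27}{2}$ ($m{\left(L,l \right)} = \frac{1}{2} \left(-27\right) = - \frac{27}{2}$)
$f{\left(S,R \right)} = - \frac{41}{2} + R$ ($f{\left(S,R \right)} = -7 + \left(1 R - \frac{27}{2}\right) = -7 + \left(R - \frac{27}{2}\right) = -7 + \left(- \frac{27}{2} + R\right) = - \frac{41}{2} + R$)
$K = 24$ ($K = 8 \cdot 3 = 24$)
$K 18 f{\left(6,1 \right)} = 24 \cdot 18 \left(- \frac{41}{2} + 1\right) = 432 \left(- \frac{39}{2}\right) = -8424$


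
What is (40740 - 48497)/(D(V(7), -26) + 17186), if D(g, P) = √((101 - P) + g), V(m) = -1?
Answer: -66655901/147679235 + 23271*√14/295358470 ≈ -0.45106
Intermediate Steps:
D(g, P) = √(101 + g - P)
(40740 - 48497)/(D(V(7), -26) + 17186) = (40740 - 48497)/(√(101 - 1 - 1*(-26)) + 17186) = -7757/(√(101 - 1 + 26) + 17186) = -7757/(√126 + 17186) = -7757/(3*√14 + 17186) = -7757/(17186 + 3*√14)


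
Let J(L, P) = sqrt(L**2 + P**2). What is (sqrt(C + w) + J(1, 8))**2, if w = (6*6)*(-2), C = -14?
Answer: -21 + 2*I*sqrt(5590) ≈ -21.0 + 149.53*I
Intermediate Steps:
w = -72 (w = 36*(-2) = -72)
(sqrt(C + w) + J(1, 8))**2 = (sqrt(-14 - 72) + sqrt(1**2 + 8**2))**2 = (sqrt(-86) + sqrt(1 + 64))**2 = (I*sqrt(86) + sqrt(65))**2 = (sqrt(65) + I*sqrt(86))**2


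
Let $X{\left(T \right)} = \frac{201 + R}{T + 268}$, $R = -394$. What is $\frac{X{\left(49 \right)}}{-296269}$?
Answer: $\frac{193}{93917273} \approx 2.055 \cdot 10^{-6}$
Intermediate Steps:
$X{\left(T \right)} = - \frac{193}{268 + T}$ ($X{\left(T \right)} = \frac{201 - 394}{T + 268} = - \frac{193}{268 + T}$)
$\frac{X{\left(49 \right)}}{-296269} = \frac{\left(-193\right) \frac{1}{268 + 49}}{-296269} = - \frac{193}{317} \left(- \frac{1}{296269}\right) = \left(-193\right) \frac{1}{317} \left(- \frac{1}{296269}\right) = \left(- \frac{193}{317}\right) \left(- \frac{1}{296269}\right) = \frac{193}{93917273}$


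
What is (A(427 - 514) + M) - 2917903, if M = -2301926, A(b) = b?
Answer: -5219916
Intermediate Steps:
(A(427 - 514) + M) - 2917903 = ((427 - 514) - 2301926) - 2917903 = (-87 - 2301926) - 2917903 = -2302013 - 2917903 = -5219916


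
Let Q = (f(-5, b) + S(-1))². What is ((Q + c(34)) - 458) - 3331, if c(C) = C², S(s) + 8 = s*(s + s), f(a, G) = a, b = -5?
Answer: -2512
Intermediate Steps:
S(s) = -8 + 2*s² (S(s) = -8 + s*(s + s) = -8 + s*(2*s) = -8 + 2*s²)
Q = 121 (Q = (-5 + (-8 + 2*(-1)²))² = (-5 + (-8 + 2*1))² = (-5 + (-8 + 2))² = (-5 - 6)² = (-11)² = 121)
((Q + c(34)) - 458) - 3331 = ((121 + 34²) - 458) - 3331 = ((121 + 1156) - 458) - 3331 = (1277 - 458) - 3331 = 819 - 3331 = -2512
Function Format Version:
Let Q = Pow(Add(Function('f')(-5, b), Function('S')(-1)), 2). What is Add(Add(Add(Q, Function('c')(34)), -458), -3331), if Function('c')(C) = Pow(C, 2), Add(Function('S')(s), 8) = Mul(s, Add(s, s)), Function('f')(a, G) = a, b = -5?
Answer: -2512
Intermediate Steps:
Function('S')(s) = Add(-8, Mul(2, Pow(s, 2))) (Function('S')(s) = Add(-8, Mul(s, Add(s, s))) = Add(-8, Mul(s, Mul(2, s))) = Add(-8, Mul(2, Pow(s, 2))))
Q = 121 (Q = Pow(Add(-5, Add(-8, Mul(2, Pow(-1, 2)))), 2) = Pow(Add(-5, Add(-8, Mul(2, 1))), 2) = Pow(Add(-5, Add(-8, 2)), 2) = Pow(Add(-5, -6), 2) = Pow(-11, 2) = 121)
Add(Add(Add(Q, Function('c')(34)), -458), -3331) = Add(Add(Add(121, Pow(34, 2)), -458), -3331) = Add(Add(Add(121, 1156), -458), -3331) = Add(Add(1277, -458), -3331) = Add(819, -3331) = -2512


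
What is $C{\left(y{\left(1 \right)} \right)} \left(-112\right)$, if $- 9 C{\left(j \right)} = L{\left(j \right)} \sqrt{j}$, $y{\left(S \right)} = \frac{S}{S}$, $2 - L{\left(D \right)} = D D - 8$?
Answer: $112$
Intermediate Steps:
$L{\left(D \right)} = 10 - D^{2}$ ($L{\left(D \right)} = 2 - \left(D D - 8\right) = 2 - \left(D^{2} - 8\right) = 2 - \left(-8 + D^{2}\right) = 10 - D^{2}$)
$y{\left(S \right)} = 1$
$C{\left(j \right)} = - \frac{\sqrt{j} \left(10 - j^{2}\right)}{9}$ ($C{\left(j \right)} = - \frac{\left(10 - j^{2}\right) \sqrt{j}}{9} = - \frac{\sqrt{j} \left(10 - j^{2}\right)}{9}$)
$C{\left(y{\left(1 \right)} \right)} \left(-112\right) = \frac{\sqrt{1} \left(-10 + 1^{2}\right)}{9} \left(-112\right) = \frac{1}{9} \cdot 1 \left(-10 + 1\right) \left(-112\right) = \frac{1}{9} \cdot 1 \left(-9\right) \left(-112\right) = \left(-1\right) \left(-112\right) = 112$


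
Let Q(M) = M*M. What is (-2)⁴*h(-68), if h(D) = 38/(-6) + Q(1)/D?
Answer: -5180/51 ≈ -101.57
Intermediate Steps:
Q(M) = M²
h(D) = -19/3 + 1/D (h(D) = 38/(-6) + 1²/D = 38*(-⅙) + 1/D = -19/3 + 1/D)
(-2)⁴*h(-68) = (-2)⁴*(-19/3 + 1/(-68)) = 16*(-19/3 - 1/68) = 16*(-1295/204) = -5180/51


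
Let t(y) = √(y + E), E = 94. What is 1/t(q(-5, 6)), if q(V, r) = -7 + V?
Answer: √82/82 ≈ 0.11043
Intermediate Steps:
t(y) = √(94 + y) (t(y) = √(y + 94) = √(94 + y))
1/t(q(-5, 6)) = 1/(√(94 + (-7 - 5))) = 1/(√(94 - 12)) = 1/(√82) = √82/82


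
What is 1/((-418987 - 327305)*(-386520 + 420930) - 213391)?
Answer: -1/25680121111 ≈ -3.8941e-11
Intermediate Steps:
1/((-418987 - 327305)*(-386520 + 420930) - 213391) = 1/(-746292*34410 - 213391) = 1/(-25679907720 - 213391) = 1/(-25680121111) = -1/25680121111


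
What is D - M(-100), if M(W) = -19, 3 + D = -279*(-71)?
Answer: 19825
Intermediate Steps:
D = 19806 (D = -3 - 279*(-71) = -3 + 19809 = 19806)
D - M(-100) = 19806 - 1*(-19) = 19806 + 19 = 19825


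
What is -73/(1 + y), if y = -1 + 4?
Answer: -73/4 ≈ -18.250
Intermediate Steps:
y = 3
-73/(1 + y) = -73/(1 + 3) = -73/4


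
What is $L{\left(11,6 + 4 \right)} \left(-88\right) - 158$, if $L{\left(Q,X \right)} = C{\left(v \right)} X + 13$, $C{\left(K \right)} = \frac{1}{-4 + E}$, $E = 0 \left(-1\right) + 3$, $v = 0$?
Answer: $-422$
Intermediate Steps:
$E = 3$ ($E = 0 + 3 = 3$)
$C{\left(K \right)} = -1$ ($C{\left(K \right)} = \frac{1}{-4 + 3} = \frac{1}{-1} = -1$)
$L{\left(Q,X \right)} = 13 - X$ ($L{\left(Q,X \right)} = - X + 13 = 13 - X$)
$L{\left(11,6 + 4 \right)} \left(-88\right) - 158 = \left(13 - \left(6 + 4\right)\right) \left(-88\right) - 158 = \left(13 - 10\right) \left(-88\right) - 158 = 3 \left(-88\right) - 158 = -264 - 158 = -422$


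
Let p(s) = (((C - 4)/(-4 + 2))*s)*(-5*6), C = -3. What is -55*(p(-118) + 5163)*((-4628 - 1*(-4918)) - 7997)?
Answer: 7440453405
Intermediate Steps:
p(s) = -105*s (p(s) = (((-3 - 4)/(-4 + 2))*s)*(-5*6) = ((-7/(-2))*s)*(-30) = ((-7*(-1/2))*s)*(-30) = (7*s/2)*(-30) = -105*s)
-55*(p(-118) + 5163)*((-4628 - 1*(-4918)) - 7997) = -55*(-105*(-118) + 5163)*((-4628 - 1*(-4918)) - 7997) = -55*(12390 + 5163)*((-4628 + 4918) - 7997) = -965415*(290 - 7997) = -965415*(-7707) = -55*(-135280971) = 7440453405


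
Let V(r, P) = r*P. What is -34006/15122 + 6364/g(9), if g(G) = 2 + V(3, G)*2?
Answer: 11791509/105854 ≈ 111.39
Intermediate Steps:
V(r, P) = P*r
g(G) = 2 + 6*G (g(G) = 2 + (G*3)*2 = 2 + (3*G)*2 = 2 + 6*G)
-34006/15122 + 6364/g(9) = -34006/15122 + 6364/(2 + 6*9) = -34006*1/15122 + 6364/(2 + 54) = -17003/7561 + 6364/56 = -17003/7561 + 6364*(1/56) = -17003/7561 + 1591/14 = 11791509/105854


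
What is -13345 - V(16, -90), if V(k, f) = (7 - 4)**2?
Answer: -13354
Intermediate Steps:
V(k, f) = 9 (V(k, f) = 3**2 = 9)
-13345 - V(16, -90) = -13345 - 1*9 = -13345 - 9 = -13354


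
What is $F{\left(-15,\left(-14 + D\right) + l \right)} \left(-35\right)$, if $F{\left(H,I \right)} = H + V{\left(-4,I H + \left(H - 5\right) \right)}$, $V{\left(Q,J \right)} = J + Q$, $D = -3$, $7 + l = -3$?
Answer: $-12810$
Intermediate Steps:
$l = -10$ ($l = -7 - 3 = -10$)
$F{\left(H,I \right)} = -9 + 2 H + H I$ ($F{\left(H,I \right)} = H - \left(9 - H - I H\right) = H - \left(9 - H - H I\right) = H + \left(-9 + H + H I\right) = -9 + 2 H + H I$)
$F{\left(-15,\left(-14 + D\right) + l \right)} \left(-35\right) = \left(-9 + 2 \left(-15\right) - 15 \left(\left(-14 - 3\right) - 10\right)\right) \left(-35\right) = \left(-9 - 30 - 15 \left(-17 - 10\right)\right) \left(-35\right) = \left(-9 - 30 - -405\right) \left(-35\right) = \left(-9 - 30 + 405\right) \left(-35\right) = 366 \left(-35\right) = -12810$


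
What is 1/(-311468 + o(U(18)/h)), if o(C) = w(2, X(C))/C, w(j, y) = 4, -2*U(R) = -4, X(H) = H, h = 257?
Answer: -1/310954 ≈ -3.2159e-6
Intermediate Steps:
U(R) = 2 (U(R) = -½*(-4) = 2)
o(C) = 4/C
1/(-311468 + o(U(18)/h)) = 1/(-311468 + 4/((2/257))) = 1/(-311468 + 4/((2*(1/257)))) = 1/(-311468 + 4/(2/257)) = 1/(-311468 + 4*(257/2)) = 1/(-311468 + 514) = 1/(-310954) = -1/310954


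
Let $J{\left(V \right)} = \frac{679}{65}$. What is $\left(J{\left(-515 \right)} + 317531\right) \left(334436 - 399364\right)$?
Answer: $- \frac{1340126516032}{65} \approx -2.0617 \cdot 10^{10}$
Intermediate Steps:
$J{\left(V \right)} = \frac{679}{65}$ ($J{\left(V \right)} = 679 \cdot \frac{1}{65} = \frac{679}{65}$)
$\left(J{\left(-515 \right)} + 317531\right) \left(334436 - 399364\right) = \left(\frac{679}{65} + 317531\right) \left(334436 - 399364\right) = \frac{20640194}{65} \left(-64928\right) = - \frac{1340126516032}{65}$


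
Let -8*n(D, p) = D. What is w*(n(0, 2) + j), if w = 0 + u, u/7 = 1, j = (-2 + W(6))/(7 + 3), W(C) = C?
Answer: 14/5 ≈ 2.8000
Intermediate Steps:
j = 2/5 (j = (-2 + 6)/(7 + 3) = 4/10 = 4*(1/10) = 2/5 ≈ 0.40000)
u = 7 (u = 7*1 = 7)
n(D, p) = -D/8
w = 7 (w = 0 + 7 = 7)
w*(n(0, 2) + j) = 7*(-1/8*0 + 2/5) = 7*(0 + 2/5) = 7*(2/5) = 14/5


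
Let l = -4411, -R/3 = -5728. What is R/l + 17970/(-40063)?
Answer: -767708262/176717893 ≈ -4.3443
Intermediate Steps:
R = 17184 (R = -3*(-5728) = 17184)
R/l + 17970/(-40063) = 17184/(-4411) + 17970/(-40063) = 17184*(-1/4411) + 17970*(-1/40063) = -17184/4411 - 17970/40063 = -767708262/176717893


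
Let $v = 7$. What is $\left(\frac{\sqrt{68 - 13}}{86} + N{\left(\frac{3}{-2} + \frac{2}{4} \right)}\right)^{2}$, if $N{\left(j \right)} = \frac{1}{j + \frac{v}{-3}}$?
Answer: $\frac{4504}{46225} - \frac{3 \sqrt{55}}{430} \approx 0.045696$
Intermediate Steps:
$N{\left(j \right)} = \frac{1}{- \frac{7}{3} + j}$ ($N{\left(j \right)} = \frac{1}{j + \frac{7}{-3}} = \frac{1}{j + 7 \left(- \frac{1}{3}\right)} = \frac{1}{j - \frac{7}{3}} = \frac{1}{- \frac{7}{3} + j}$)
$\left(\frac{\sqrt{68 - 13}}{86} + N{\left(\frac{3}{-2} + \frac{2}{4} \right)}\right)^{2} = \left(\frac{\sqrt{68 - 13}}{86} + \frac{3}{-7 + 3 \left(\frac{3}{-2} + \frac{2}{4}\right)}\right)^{2} = \left(\sqrt{55} \cdot \frac{1}{86} + \frac{3}{-7 + 3 \left(3 \left(- \frac{1}{2}\right) + 2 \cdot \frac{1}{4}\right)}\right)^{2} = \left(\frac{\sqrt{55}}{86} + \frac{3}{-7 + 3 \left(- \frac{3}{2} + \frac{1}{2}\right)}\right)^{2} = \left(\frac{\sqrt{55}}{86} + \frac{3}{-7 + 3 \left(-1\right)}\right)^{2} = \left(\frac{\sqrt{55}}{86} + \frac{3}{-7 - 3}\right)^{2} = \left(\frac{\sqrt{55}}{86} + \frac{3}{-10}\right)^{2} = \left(\frac{\sqrt{55}}{86} + 3 \left(- \frac{1}{10}\right)\right)^{2} = \left(\frac{\sqrt{55}}{86} - \frac{3}{10}\right)^{2} = \left(- \frac{3}{10} + \frac{\sqrt{55}}{86}\right)^{2}$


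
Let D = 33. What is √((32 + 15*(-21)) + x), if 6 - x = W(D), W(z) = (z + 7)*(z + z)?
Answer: I*√2917 ≈ 54.009*I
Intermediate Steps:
W(z) = 2*z*(7 + z) (W(z) = (7 + z)*(2*z) = 2*z*(7 + z))
x = -2634 (x = 6 - 2*33*(7 + 33) = 6 - 2*33*40 = 6 - 1*2640 = 6 - 2640 = -2634)
√((32 + 15*(-21)) + x) = √((32 + 15*(-21)) - 2634) = √((32 - 315) - 2634) = √(-283 - 2634) = √(-2917) = I*√2917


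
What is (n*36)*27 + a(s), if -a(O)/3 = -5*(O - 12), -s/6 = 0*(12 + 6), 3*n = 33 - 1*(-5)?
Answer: 12132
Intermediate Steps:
n = 38/3 (n = (33 - 1*(-5))/3 = (33 + 5)/3 = (⅓)*38 = 38/3 ≈ 12.667)
s = 0 (s = -0*(12 + 6) = -0*18 = -6*0 = 0)
a(O) = -180 + 15*O (a(O) = -(-15)*(O - 12) = -(-15)*(-12 + O) = -3*(60 - 5*O) = -180 + 15*O)
(n*36)*27 + a(s) = ((38/3)*36)*27 + (-180 + 15*0) = 456*27 + (-180 + 0) = 12312 - 180 = 12132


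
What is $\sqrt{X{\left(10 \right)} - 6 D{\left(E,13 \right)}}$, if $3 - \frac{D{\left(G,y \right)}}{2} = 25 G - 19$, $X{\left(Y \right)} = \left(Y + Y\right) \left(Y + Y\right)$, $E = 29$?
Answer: $94$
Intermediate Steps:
$X{\left(Y \right)} = 4 Y^{2}$ ($X{\left(Y \right)} = 2 Y 2 Y = 4 Y^{2}$)
$D{\left(G,y \right)} = 44 - 50 G$ ($D{\left(G,y \right)} = 6 - 2 \left(25 G - 19\right) = 6 - 2 \left(-19 + 25 G\right) = 6 - \left(-38 + 50 G\right) = 44 - 50 G$)
$\sqrt{X{\left(10 \right)} - 6 D{\left(E,13 \right)}} = \sqrt{4 \cdot 10^{2} - 6 \left(44 - 1450\right)} = \sqrt{4 \cdot 100 - 6 \left(44 - 1450\right)} = \sqrt{400 - -8436} = \sqrt{400 + 8436} = \sqrt{8836} = 94$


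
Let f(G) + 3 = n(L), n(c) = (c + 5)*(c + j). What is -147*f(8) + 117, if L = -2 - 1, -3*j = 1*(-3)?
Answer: 1146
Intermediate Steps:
j = 1 (j = -(-3)/3 = -⅓*(-3) = 1)
L = -3
n(c) = (1 + c)*(5 + c) (n(c) = (c + 5)*(c + 1) = (5 + c)*(1 + c) = (1 + c)*(5 + c))
f(G) = -7 (f(G) = -3 + (5 + (-3)² + 6*(-3)) = -3 + (5 + 9 - 18) = -3 - 4 = -7)
-147*f(8) + 117 = -147*(-7) + 117 = 1029 + 117 = 1146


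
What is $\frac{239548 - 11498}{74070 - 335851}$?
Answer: $- \frac{228050}{261781} \approx -0.87115$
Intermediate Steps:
$\frac{239548 - 11498}{74070 - 335851} = \frac{228050}{-261781} = 228050 \left(- \frac{1}{261781}\right) = - \frac{228050}{261781}$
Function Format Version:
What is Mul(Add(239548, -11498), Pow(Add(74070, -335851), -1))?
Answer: Rational(-228050, 261781) ≈ -0.87115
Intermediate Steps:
Mul(Add(239548, -11498), Pow(Add(74070, -335851), -1)) = Mul(228050, Pow(-261781, -1)) = Mul(228050, Rational(-1, 261781)) = Rational(-228050, 261781)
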